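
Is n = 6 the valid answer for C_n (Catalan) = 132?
C_6 = C(12,6)/(6+1) = 924/7 = 132, which equals 132.

Answer: Yes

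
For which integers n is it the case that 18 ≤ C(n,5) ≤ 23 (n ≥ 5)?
7

Reasoning: C(6,5)=6; C(7,5)=21; C(8,5)=56. So valid n = 7.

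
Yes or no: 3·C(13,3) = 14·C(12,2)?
No
Absorption identity k·C(n,k) = n·C(n-1,k-1). LHS = 3·286 = 858; RHS = 14·66 = 924.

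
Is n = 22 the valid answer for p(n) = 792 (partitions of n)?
Pentagonal recurrence p(n) = p(n−1) + p(n−2) − p(n−5) − p(n−7) + …: p(22) = p(21) + p(20) − p(17) − p(15) + p(10) + p(7) − p(0) = 792 + 627 − 297 − 176 + 42 + 15 − 1 = 1,002, which does not equal 792.
Final answer: No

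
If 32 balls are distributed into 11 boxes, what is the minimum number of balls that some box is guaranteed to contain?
3

Working:
Pigeonhole: ⌈32/11⌉ = 3.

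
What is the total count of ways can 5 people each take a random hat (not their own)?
44

Using D(n) = (n-1)[D(n-1) + D(n-2)]:
D(5) = (5-1) × [D(4) + D(3)]
      = 4 × [9 + 2]
      = 4 × 11
      = 44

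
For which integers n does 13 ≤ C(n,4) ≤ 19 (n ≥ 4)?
6
C(5,4)=5; C(6,4)=15; C(7,4)=35. So valid n = 6.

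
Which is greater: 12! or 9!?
12!

12!=479,001,600, 9!=362,880. 12! > 9!.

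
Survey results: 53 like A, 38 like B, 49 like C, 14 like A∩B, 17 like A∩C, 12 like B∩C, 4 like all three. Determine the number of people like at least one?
|A∪B∪C| = 53+38+49-14-17-12+4 = 101.
Final answer: 101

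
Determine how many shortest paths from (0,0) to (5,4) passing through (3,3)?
60

To (3,3): C(6,3)=20. From there: C(3,2)=3. Total: 60.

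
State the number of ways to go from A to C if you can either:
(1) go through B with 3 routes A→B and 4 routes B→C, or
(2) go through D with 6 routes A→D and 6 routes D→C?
48

Working:
Route via B: 3×4=12. Route via D: 6×6=36. Total: 48.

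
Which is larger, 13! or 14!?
13!=6,227,020,800, 14!=87,178,291,200. 14! > 13!.
Final answer: 14!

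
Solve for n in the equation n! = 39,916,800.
n! is strictly increasing. 9! = 362,880, 10! = 3,628,800, 11! = 39,916,800 ✓. So n = 11.

Answer: 11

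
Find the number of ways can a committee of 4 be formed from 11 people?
330

Working:
C(11,4) = 11! / (4! × (11-4)!)
         = 11! / (4! × 7!)
         = 330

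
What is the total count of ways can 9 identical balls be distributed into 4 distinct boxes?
220

Explanation: C(9+4-1, 4-1) = C(12, 3) = 220.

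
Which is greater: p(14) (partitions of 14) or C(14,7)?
C(14,7)
Pentagonal recurrence p(n) = p(n−1) + p(n−2) − p(n−5) − p(n−7) + …: p(14) = p(13) + p(12) − p(9) − p(7) + p(2) = 101 + 77 − 30 − 15 + 2 = 135; C(14,7) = 3,432.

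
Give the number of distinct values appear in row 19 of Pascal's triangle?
10
Row 19 has entries C(19,0)..C(19,19); by symmetry C(19,k)=C(19,19-k), giving 10 distinct values.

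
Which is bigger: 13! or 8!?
13!=6,227,020,800, 8!=40,320. 13! > 8!.

Answer: 13!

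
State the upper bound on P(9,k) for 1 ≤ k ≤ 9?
362,880

P(9,k) increases in k, so maximum at k = 9: 9! = 362,880.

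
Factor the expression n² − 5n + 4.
Seek roots whose sum is 5 and product is 4: (1, 4). So n² − 5n + 4 = (n − 1)(n − 4).

Answer: (n − 1)(n − 4)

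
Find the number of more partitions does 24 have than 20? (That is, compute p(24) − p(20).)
948

Working:
Pentagonal recurrence p(n) = p(n−1) + p(n−2) − p(n−5) − p(n−7) + …: p(24) = p(23) + p(22) − p(19) − p(17) + p(12) + p(9) − p(2) = 1,255 + 1,002 − 490 − 297 + 77 + 30 − 2 = 1,575.
p(20) = p(19) + p(18) − p(15) − p(13) + p(8) + p(5) = 490 + 385 − 176 − 101 + 22 + 7 = 627.
Difference = 1,575 − 627 = 948.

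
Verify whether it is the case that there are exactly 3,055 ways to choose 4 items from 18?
C(18,4) = 3,060 ≠ 3055.

Answer: False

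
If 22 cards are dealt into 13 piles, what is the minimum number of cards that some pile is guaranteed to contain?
2

Solution: Pigeonhole: ⌈22/13⌉ = 2.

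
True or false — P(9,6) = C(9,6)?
P(9,6) = 60,480 but C(9,6) = 84; they differ by a factor of 6! = 720, so the statement does not hold.

Answer: False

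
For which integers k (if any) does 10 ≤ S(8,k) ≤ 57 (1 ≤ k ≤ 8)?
7

Explanation: S(8,1)=1; S(8,2)=127; S(8,3)=966; S(8,4)=1,701; S(8,5)=1,050; S(8,6)=266; S(8,7)=28; S(8,8)=1. So valid k = 7.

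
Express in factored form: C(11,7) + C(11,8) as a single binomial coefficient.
C(12,8)

Reasoning: By Pascal's identity: C(11,7) + C(11,8) = C(12,8) = 495.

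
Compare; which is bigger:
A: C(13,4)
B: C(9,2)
A

Explanation: A=C(13,4)=715, B=C(9,2)=36.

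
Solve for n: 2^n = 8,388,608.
23

Working:
8,388,608 = 1,024 × 1,024 × 8 = 2^10 × 2^10 × 2^3 = 2^23, so n = 23.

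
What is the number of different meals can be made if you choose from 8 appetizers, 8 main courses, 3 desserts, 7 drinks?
By the multiplication principle: 8 × 8 × 3 × 7 = 1,344.
Final answer: 1,344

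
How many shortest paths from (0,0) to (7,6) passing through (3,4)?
525

Explanation: To (3,4): C(7,3)=35. From there: C(6,4)=15. Total: 525.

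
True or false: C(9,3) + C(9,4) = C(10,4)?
True

Pascal's identity C(n,k) + C(n,k+1) = C(n+1,k+1): 84 + 126 = 210 = C(10,4).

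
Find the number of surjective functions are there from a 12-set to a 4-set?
Onto functions = 4! × S(12,4)
First compute S(12,4) via recurrence:
Using the Stirling recurrence: S(n,k) = k·S(n-1,k) + S(n-1,k-1)
S(12,4) = 4·S(11,4) + S(11,3)
         = 4·145750 + 28501
         = 583000 + 28501
         = 611,501
Then: 24 × 611501 = 14,676,024

Answer: 14,676,024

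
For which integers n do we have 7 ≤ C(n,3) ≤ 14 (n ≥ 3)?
5

Explanation: C(4,3)=4; C(5,3)=10; C(6,3)=20. So valid n = 5.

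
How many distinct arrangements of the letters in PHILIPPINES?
1,108,800

Working:
Word has 11 letters (P=3, H=1, I=3, L=1, N=1, E=1, S=1). Arrangements: 11!/Π(k!) = 1,108,800.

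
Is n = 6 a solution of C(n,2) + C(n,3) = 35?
Yes

Explanation: C(6,2) + C(6,3) = 15 + 20 = 35, which equals 35.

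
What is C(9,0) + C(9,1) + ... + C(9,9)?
512

Sum of binomial coefficients = 2^9 = 512.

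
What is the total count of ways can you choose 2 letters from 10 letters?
C(10,2) = 10! / (2! × (10-2)!)
         = 10! / (2! × 8!)
         = 45
Final answer: 45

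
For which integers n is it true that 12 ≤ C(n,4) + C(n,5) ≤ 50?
C(5,4)+C(5,5)=6; C(6,4)+C(6,5)=21; C(7,4)+C(7,5)=56. So valid n = 6.
Final answer: 6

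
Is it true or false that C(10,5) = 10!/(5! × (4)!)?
False

Explanation: The correct denominator is 5!×5!, giving C(10,5) = 252; the stated RHS is 10!/(5!×4!) = 1,260 ≠ 252, so the statement does not hold.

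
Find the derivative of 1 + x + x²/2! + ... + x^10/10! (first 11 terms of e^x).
1 + x + x²/2! + ... + x^9/9!

Solution: Differentiating term by term gives the first 10 terms of e^x.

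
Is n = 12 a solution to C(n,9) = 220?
C(12,9) = 12·11·10·9·8·7·6·5·4/9! = 79,833,600/362,880 = 220, which equals 220.
Final answer: Yes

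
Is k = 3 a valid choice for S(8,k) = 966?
Yes

S(8,3) = 3·S(7,3) + S(7,2) = 3·301 + 63 = 966, which equals 966.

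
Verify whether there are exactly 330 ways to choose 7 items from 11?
True

Solution: C(11,7) = 330.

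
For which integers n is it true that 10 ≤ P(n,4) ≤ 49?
P(3,4)=0; P(4,4)=24; P(5,4)=120. So valid n = 4.
Final answer: 4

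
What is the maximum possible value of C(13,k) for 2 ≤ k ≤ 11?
1,716

Solution: C(13,k) is maximised at the centre of the row: C(13,6) = 1,716.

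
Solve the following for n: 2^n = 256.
8

Solution: 2^8 = 256, so n = 8.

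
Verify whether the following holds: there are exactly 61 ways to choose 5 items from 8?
False

C(8,5) = 56 ≠ 61.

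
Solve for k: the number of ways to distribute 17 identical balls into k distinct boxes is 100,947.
7
Stars and bars: the count is C(17+k−1, k−1), increasing in k. k=5: C(21,4) = 5,985, k=6: C(22,5) = 26,334, k=7: C(23,6) = 100,947 ✓. So k = 7.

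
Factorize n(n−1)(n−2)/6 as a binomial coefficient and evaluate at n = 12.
n(n−1)(n−2)/6 = n!/(3!(n−3)!) = C(n,3). At n = 12: C(12,3) = 220.

Answer: C(n,3); C(12,3) = 220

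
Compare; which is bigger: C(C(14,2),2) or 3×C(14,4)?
C(C(14,2),2)

Solution: C(C(14,2),2)=4,095, 3×C(14,4)=3,003.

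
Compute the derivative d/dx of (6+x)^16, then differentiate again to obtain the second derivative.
240(6+x)^14

Working:
First derivative: 16(6+x)^{15}. Second derivative: 16·15·(6+x)^{14} = 240(6+x)^{14}.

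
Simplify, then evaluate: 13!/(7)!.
1,235,520

Reasoning: This equals 13×12×...×8 = 1,235,520.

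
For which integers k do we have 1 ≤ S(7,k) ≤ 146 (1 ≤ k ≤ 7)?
1, 2, 5, 6, 7

Solution: S(7,1)=1; S(7,2)=63; S(7,3)=301; S(7,4)=350; S(7,5)=140; S(7,6)=21; S(7,7)=1. So valid k = 1, 2, 5, 6, 7.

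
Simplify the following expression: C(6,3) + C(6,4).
35

By Pascal's identity: C(7,4) = 35.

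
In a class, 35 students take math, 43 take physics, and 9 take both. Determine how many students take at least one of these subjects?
69

Solution: |A∪B| = |A|+|B|-|A∩B| = 35+43-9 = 69.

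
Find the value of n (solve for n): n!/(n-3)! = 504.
9

Explanation: n!/(n-3)! = n×(n-1)×(n-2), a product of 3 consecutive integers ≈ (n−1)^3. 504^(1/3) + 1 ≈ 9.0; check n = 9: 9×8×7 = 504 ✓. So n = 9.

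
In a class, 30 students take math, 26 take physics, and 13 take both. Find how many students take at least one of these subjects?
43

Solution: |A∪B| = |A|+|B|-|A∩B| = 30+26-13 = 43.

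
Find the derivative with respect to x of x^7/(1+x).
Quotient rule: [7x^{6}(1+x) - x^7]/(1+x)².

Answer: (7x^6(1+x) - x^7)/(1+x)²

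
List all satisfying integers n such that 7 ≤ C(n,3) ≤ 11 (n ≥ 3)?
5
C(4,3)=4; C(5,3)=10; C(6,3)=20. So valid n = 5.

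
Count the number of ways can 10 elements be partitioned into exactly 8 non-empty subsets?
750
This equals S(10,8), the Stirling number of the 2nd kind.
Using the Stirling recurrence: S(n,k) = k·S(n-1,k) + S(n-1,k-1)
S(10,8) = 8·S(9,8) + S(9,7)
         = 8·36 + 462
         = 288 + 462
         = 750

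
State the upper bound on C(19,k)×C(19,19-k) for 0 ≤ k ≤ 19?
8,533,694,884
C(19,k)·C(19,19-k) = C(19,k)², maximised at the centre k = 9: C(19,9)² = 8,533,694,884.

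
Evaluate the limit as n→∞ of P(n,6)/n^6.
P(n,6) = n(n-1)···(n-5) ≈ n^6 for large n. Limit = 1.

Answer: 1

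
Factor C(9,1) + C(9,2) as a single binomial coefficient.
C(10,2)

Working:
By Pascal's identity: C(9,1) + C(9,2) = C(10,2) = 45.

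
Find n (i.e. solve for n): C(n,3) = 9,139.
39

C(n,3) = n(n−1)(n−2)/3! is increasing in n, and n(n−1)(n−2) = 3!·9,139 = 54,834 ≈ (n−1)^3 gives n ≈ 39.0. Check: C(37,3) = 7,770, C(38,3) = 8,436, C(39,3) = 9,139 ✓. So n = 39.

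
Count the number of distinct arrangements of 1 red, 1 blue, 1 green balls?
Multinomial: 3!/(1! × 1! × 1!) = 6.
Final answer: 6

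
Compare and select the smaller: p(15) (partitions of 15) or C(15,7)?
p(15)
Pentagonal recurrence p(n) = p(n−1) + p(n−2) − p(n−5) − p(n−7) + …: p(15) = p(14) + p(13) − p(10) − p(8) + p(3) + p(0) = 135 + 101 − 42 − 22 + 3 + 1 = 176; C(15,7) = 6,435.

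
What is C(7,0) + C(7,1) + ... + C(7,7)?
128

Solution: Sum of binomial coefficients = 2^7 = 128.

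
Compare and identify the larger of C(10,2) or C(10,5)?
C(10,5)
C(10,2)=45, C(10,5)=252.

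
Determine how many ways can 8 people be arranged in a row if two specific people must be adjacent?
Treat pair as unit: (8-1)! arrangements × 2 internal orders = 10,080.

Answer: 10,080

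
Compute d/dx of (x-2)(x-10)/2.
(2x - 12)/2
d/dx[(x-2)(x-10)] = (x-10) + (x-2) = 2x - 12. Dividing by 2 gives (2x - 12)/2.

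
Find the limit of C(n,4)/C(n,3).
C(n,4)/C(n,3) = (n-3)/4 → ∞ as n → ∞.
Final answer: ∞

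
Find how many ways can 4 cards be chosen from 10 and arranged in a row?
5,040

Explanation: P(10,4) = 10!/(10-4)! = 5,040.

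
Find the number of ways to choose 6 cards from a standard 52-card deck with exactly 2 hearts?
13 hearts and 39 non-hearts: C(13,2) × C(39,4) = 78 × 82251 = 6,415,578.

Answer: 6,415,578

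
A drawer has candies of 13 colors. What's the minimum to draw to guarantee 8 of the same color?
92

Reasoning: Worst case: 7 of each = 91. One more: 92.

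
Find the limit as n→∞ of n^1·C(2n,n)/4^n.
C(2n,n) ~ 4^n/√(πn), so n^1·C(2n,n)/4^n ~ n^(1 − 1/2)/√π → ∞.
Final answer: ∞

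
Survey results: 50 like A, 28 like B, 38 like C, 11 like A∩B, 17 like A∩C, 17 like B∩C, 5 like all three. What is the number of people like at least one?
76

Reasoning: |A∪B∪C| = 50+28+38-11-17-17+5 = 76.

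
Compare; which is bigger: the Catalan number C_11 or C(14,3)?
C_11

Reasoning: C_11 = C(22,11)/(11+1) = 705,432/12 = 58,786; C(14,3) = 364.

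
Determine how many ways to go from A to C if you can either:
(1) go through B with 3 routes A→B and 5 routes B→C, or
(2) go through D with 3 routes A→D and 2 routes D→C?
21

Solution: Route via B: 3×5=15. Route via D: 3×2=6. Total: 21.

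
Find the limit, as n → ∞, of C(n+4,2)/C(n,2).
1

Working:
Both numerator and denominator grow as n^2/2! for large n, so the ratio → 1.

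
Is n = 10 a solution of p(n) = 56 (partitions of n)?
No

Solution: Pentagonal recurrence p(n) = p(n−1) + p(n−2) − p(n−5) − p(n−7) + …: p(10) = p(9) + p(8) − p(5) − p(3) = 30 + 22 − 7 − 3 = 42, which does not equal 56.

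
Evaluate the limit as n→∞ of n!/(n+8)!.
0

Solution: n!/(n+8)! = 1/[(n+1)(n+2)···(n+8)] → 0 as n → ∞.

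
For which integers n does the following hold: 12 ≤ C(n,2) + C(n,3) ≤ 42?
5, 6

Solution: C(4,2)+C(4,3)=10; C(5,2)+C(5,3)=20; C(6,2)+C(6,3)=35; C(7,2)+C(7,3)=56. So valid n = 5, 6.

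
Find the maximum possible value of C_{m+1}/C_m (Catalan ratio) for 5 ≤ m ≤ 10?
C_{m+1}/C_m = 2(2m+1)/(m+2), which increases with m. Maximum at m = 10: 2·21/12 = 7/2.

Answer: 7/2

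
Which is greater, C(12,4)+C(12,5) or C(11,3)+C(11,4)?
First=1,287, Second=495.
Final answer: C(12,4)+C(12,5)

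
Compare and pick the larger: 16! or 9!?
16!
16!=20,922,789,888,000, 9!=362,880. 16! > 9!.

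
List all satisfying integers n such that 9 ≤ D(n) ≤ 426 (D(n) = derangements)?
Using D(n) = (n−1)[D(n−1) + D(n−2)] with D(1)=0, D(2)=1: D(3)=2; D(4)=9; D(5)=44; D(6)=265; D(7)=1,854. So valid n = 4, 5, 6.
Final answer: 4, 5, 6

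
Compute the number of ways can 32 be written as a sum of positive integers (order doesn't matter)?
8,349

Solution: Pentagonal recurrence p(n) = p(n−1) + p(n−2) − p(n−5) − p(n−7) + …: p(32) = p(31) + p(30) − p(27) − p(25) + p(20) + p(17) − p(10) − p(6) = 6,842 + 5,604 − 3,010 − 1,958 + 627 + 297 − 42 − 11 = 8,349.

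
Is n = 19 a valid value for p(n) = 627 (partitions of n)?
No
Pentagonal recurrence p(n) = p(n−1) + p(n−2) − p(n−5) − p(n−7) + …: p(19) = p(18) + p(17) − p(14) − p(12) + p(7) + p(4) = 385 + 297 − 135 − 77 + 15 + 5 = 490, which does not equal 627.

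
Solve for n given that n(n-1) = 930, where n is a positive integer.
31

Explanation: n² − n − 930 = 0, so n = (1 ± √(1 + 4·930))/2 = (1 ± √3,721)/2 = (1 ± 61)/2, i.e. n = 31 or n = -30. Taking the positive root, n = 31 (check: 31×30 = 930).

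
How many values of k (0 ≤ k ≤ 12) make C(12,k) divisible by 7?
1

Solution: Checking C(12,k) mod 7 for k = 0..12: divisible at k = 6. That's 1 values.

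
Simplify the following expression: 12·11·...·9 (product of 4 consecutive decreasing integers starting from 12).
This is P(12,4) = 12!/(8)! = 11,880.
Final answer: 11,880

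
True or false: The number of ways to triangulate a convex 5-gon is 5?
True

Working:
Triangulations of a convex 5-gon are counted by the Catalan number C_3: C_3 = C(6,3)/(3+1) = 20/4 = 5.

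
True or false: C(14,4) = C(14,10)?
True

Working:
C(14,4) = C(14,14-4) by the symmetry property; both equal 1,001.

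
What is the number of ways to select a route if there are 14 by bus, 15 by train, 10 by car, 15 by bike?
54

Reasoning: By the addition principle: 14 + 15 + 10 + 15 = 54.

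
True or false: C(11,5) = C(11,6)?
True

Solution: C(11,5) = C(11,11-5) by the symmetry property; both equal 462.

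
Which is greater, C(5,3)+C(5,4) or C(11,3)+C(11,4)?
C(11,3)+C(11,4)

First=15, Second=495.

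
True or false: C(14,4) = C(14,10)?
True

Reasoning: C(14,4) = C(14,14-4) by the symmetry property; both equal 1,001.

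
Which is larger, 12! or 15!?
15!

Working:
12!=479,001,600, 15!=1,307,674,368,000. 15! > 12!.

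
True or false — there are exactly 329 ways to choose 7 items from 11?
C(11,7) = 330 ≠ 329.

Answer: False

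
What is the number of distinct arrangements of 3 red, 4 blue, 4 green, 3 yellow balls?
Multinomial: 14!/(3! × 4! × 4! × 3!) = 4,204,200.
Final answer: 4,204,200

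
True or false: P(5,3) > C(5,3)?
P(5,3) = 60 and C(5,3) = 10; P(n,r) = r! × C(n,r) so P > C whenever r ≥ 2.

Answer: True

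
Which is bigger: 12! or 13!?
13!

12!=479,001,600, 13!=6,227,020,800. 13! > 12!.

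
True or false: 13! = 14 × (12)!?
False

Working:
13! = 13 × 12! = 6,227,020,800, but 14 × 12! = 6,706,022,400.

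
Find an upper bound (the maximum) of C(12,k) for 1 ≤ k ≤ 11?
924

C(12,k) is maximised at the centre of the row: C(12,6) = 924.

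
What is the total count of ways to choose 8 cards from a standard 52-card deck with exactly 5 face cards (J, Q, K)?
7,824,960

Solution: 12 face cards and 40 non-face cards: C(12,5) × C(40,3) = 792 × 9,880 = 7,824,960.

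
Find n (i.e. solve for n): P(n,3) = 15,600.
26

Reasoning: P(n,3) = n(n−1)(n−2) is increasing in n; n(n−1)(n−2) ≈ (n−1)^3 = 15,600 gives n ≈ 26.0. Check: P(24,3) = 12,144, P(25,3) = 13,800, P(26,3) = 15,600 ✓. So n = 26.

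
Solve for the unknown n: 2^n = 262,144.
18

Working:
262,144 = 1,024 × 256 = 2^10 × 2^8 = 2^18, so n = 18.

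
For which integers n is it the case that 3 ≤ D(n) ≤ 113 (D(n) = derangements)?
4, 5

Explanation: Using D(n) = (n−1)[D(n−1) + D(n−2)] with D(1)=0, D(2)=1: D(3)=2; D(4)=9; D(5)=44; D(6)=265. So valid n = 4, 5.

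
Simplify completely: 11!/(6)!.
This equals 11×10×...×7 = 55,440.

Answer: 55,440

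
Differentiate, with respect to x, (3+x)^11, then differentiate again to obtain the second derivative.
110(3+x)^9

Solution: First derivative: 11(3+x)^{10}. Second derivative: 11·10·(3+x)^{9} = 110(3+x)^{9}.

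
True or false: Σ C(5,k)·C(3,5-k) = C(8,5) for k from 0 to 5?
True

Working:
Vandermonde's identity gives C(8,5) = 56; RHS C(8,5) = 56.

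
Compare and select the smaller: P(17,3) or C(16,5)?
P(17,3)
P(17,3)=4,080, C(16,5)=4,368.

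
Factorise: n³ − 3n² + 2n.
n³ − 3n² + 2n = n(n² − 3n + 2) = n(n − 1)(n − 2).

Answer: n(n − 1)(n − 2)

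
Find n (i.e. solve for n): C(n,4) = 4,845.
C(n,4) = n(n−1)(n−2)(n−3)/4! is increasing in n, and n(n−1)(n−2)(n−3) = 4!·4,845 = 116,280 ≈ (n−1.5)^4 gives n ≈ 20.0. Check: C(18,4) = 3,060, C(19,4) = 3,876, C(20,4) = 4,845 ✓. So n = 20.
Final answer: 20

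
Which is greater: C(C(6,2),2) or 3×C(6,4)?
C(C(6,2),2)

Solution: C(C(6,2),2)=105, 3×C(6,4)=45.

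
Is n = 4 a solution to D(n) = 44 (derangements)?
No

D(4) = (4-1)·[D(3) + D(2)] = 3·[2 + 1] = 9, which does not equal 44.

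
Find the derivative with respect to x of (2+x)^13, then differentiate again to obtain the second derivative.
156(2+x)^11

Working:
First derivative: 13(2+x)^{12}. Second derivative: 13·12·(2+x)^{11} = 156(2+x)^{11}.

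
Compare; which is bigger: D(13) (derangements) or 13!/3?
D(13) = (13-1)·[D(12) + D(11)] = 12·[176,214,841 + 14,684,570] = 2,290,792,932; 13!/3 = 6,227,020,800/3 = 2,075,673,600.
Final answer: D(13)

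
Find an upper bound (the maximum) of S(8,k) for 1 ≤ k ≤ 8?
1,701

Working:
Row S(8,k) for k = 1..8 (via S(n,k) = k·S(n−1,k) + S(n−1,k−1)): 1, 127, 966, 1,701, 1,050, 266, 28, 1. The row is unimodal; maximum at k = 4: 1,701.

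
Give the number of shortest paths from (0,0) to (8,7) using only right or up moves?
Choose 8 rights from 15 moves: C(15,8) = 6,435.
Final answer: 6,435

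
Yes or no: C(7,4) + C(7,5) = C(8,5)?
Yes

Working:
Pascal's identity: LHS = 35 + 21 = 56; RHS = C(8,5) = 56. Both sides agree, so the statement holds.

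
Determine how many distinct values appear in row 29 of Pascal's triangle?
15

Reasoning: Row 29 has entries C(29,0)..C(29,29); by symmetry C(29,k)=C(29,29-k), giving 15 distinct values.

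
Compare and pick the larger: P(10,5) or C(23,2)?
P(10,5)

Solution: P(10,5)=30,240, C(23,2)=253.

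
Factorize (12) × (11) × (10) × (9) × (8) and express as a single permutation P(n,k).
P(12,5) = 12!/(7)!

Solution: Product of 5 consecutive descending integers starting at 12: P(12,5) = 12!/7! = 95,040.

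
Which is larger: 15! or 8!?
15!

Working:
15!=1,307,674,368,000, 8!=40,320. 15! > 8!.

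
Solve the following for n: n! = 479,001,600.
12

Explanation: n! is strictly increasing. 10! = 3,628,800, 11! = 39,916,800, 12! = 479,001,600 ✓. So n = 12.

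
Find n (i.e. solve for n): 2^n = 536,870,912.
29

Working:
536,870,912 = 1,024 × 1,024 × 512 = 2^10 × 2^10 × 2^9 = 2^29, so n = 29.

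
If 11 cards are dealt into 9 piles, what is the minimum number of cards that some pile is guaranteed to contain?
2

Solution: Pigeonhole: ⌈11/9⌉ = 2.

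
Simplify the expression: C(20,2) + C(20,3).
1,330

Reasoning: By Pascal's identity: C(21,3) = 1,330.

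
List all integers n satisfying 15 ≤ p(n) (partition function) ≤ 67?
7, 8, 9, 10, 11

Explanation: Tabulating p(n) via p(n) = p(n−1) + p(n−2) − p(n−5) − p(n−7) + …: p(6)=11; p(7)=15; p(8)=22; p(9)=30; p(10)=42; p(11)=56; p(12)=77. So valid n = 7, 8, 9, 10, 11.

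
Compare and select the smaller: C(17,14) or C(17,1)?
C(17,1)

C(17,14)=680, C(17,1)=17.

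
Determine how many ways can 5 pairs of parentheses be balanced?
42
Using the Catalan number formula: C_n = C(2n, n) / (n+1)
C_5 = C(10, 5) / (5+1)
     = 252 / 6
     = 42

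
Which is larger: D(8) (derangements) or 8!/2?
8!/2

Solution: D(8) = (8-1)·[D(7) + D(6)] = 7·[1,854 + 265] = 14,833; 8!/2 = 40,320/2 = 20,160.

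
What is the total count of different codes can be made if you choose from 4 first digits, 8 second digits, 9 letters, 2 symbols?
576

Reasoning: By the multiplication principle: 4 × 8 × 9 × 2 = 576.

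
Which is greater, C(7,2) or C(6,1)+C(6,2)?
Equal
By Pascal's identity: C(7,2) = C(6,1)+C(6,2) = 21. Equal.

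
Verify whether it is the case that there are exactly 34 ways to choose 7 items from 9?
False
C(9,7) = 36 ≠ 34.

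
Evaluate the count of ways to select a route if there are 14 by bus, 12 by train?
26

Working:
By the addition principle: 14 + 12 = 26.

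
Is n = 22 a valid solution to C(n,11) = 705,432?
Yes
C(22,11) = 22·21·20·19·18·17·16·15·14·13·12/11! = 28,158,588,057,600/39,916,800 = 705,432, which equals 705,432.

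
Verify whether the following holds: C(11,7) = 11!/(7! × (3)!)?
False

Solution: The correct denominator is 7!×4!, giving C(11,7) = 330; the stated RHS is 11!/(7!×3!) = 1,320 ≠ 330, so the statement does not hold.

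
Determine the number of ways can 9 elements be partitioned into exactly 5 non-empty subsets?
6,951

This equals S(9,5), the Stirling number of the 2nd kind.
Using the Stirling recurrence: S(n,k) = k·S(n-1,k) + S(n-1,k-1)
S(9,5) = 5·S(8,5) + S(8,4)
         = 5·1050 + 1701
         = 5250 + 1701
         = 6,951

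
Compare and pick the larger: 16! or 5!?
16!

Working:
16!=20,922,789,888,000, 5!=120. 16! > 5!.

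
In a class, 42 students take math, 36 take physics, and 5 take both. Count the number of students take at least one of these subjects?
|A∪B| = |A|+|B|-|A∩B| = 42+36-5 = 73.

Answer: 73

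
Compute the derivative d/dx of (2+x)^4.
4(2+x)^3

Reasoning: Using the power rule: d/dx (2+x)^4 = 4(2+x)^{3}.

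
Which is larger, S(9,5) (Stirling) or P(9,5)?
P(9,5)
S(9,5) = 5·S(8,5) + S(8,4) = 5·1,050 + 1,701 = 6,951; P(9,5) = 15,120.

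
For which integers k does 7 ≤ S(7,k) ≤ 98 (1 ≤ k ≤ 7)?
2, 6

Solution: S(7,1)=1; S(7,2)=63; S(7,3)=301; S(7,4)=350; S(7,5)=140; S(7,6)=21; S(7,7)=1. So valid k = 2, 6.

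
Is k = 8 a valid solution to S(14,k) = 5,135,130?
S(14,8) = 8·S(13,8) + S(13,7) = 8·1,899,612 + 5,715,424 = 20,912,320, which does not equal 5,135,130.

Answer: No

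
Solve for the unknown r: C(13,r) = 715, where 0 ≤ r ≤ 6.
4

Working:
C(13,r) is increasing for 0 ≤ r ≤ 6. Stepping up (C(13,r+1) = C(13,r)·(13−r)/(r+1)): C(13,1) = 13, C(13,2) = 78, C(13,3) = 286, C(13,4) = 715 ✓. So r = 4.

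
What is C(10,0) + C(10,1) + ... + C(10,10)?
1,024

Working:
Sum of binomial coefficients = 2^10 = 1,024.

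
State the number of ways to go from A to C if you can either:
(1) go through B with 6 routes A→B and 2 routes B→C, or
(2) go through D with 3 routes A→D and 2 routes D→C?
18

Reasoning: Route via B: 6×2=12. Route via D: 3×2=6. Total: 18.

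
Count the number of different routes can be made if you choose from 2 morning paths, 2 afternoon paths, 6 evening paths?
24

Reasoning: By the multiplication principle: 2 × 2 × 6 = 24.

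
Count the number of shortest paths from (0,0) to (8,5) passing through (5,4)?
To (5,4): C(9,5)=126. From there: C(4,3)=4. Total: 504.
Final answer: 504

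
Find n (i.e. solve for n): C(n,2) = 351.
27

Explanation: C(n,2) = n(n−1)/2! is increasing in n, and n(n−1) = 2!·351 = 702 ≈ (n−0.5)^2 gives n ≈ 27.0. Check: C(25,2) = 300, C(26,2) = 325, C(27,2) = 351 ✓. So n = 27.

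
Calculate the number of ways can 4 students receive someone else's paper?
9
Using D(n) = (n-1)[D(n-1) + D(n-2)]:
D(4) = (4-1) × [D(3) + D(2)]
      = 3 × [2 + 1]
      = 3 × 3
      = 9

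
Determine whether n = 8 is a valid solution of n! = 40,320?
8! = 8·7! = 8·5,040 = 40,320, which equals 40,320.
Final answer: Yes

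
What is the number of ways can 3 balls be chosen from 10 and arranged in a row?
720

Solution: P(10,3) = 10!/(10-3)! = 720.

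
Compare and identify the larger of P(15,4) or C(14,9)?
P(15,4)

P(15,4)=32,760, C(14,9)=2,002.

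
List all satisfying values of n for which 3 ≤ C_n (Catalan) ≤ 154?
3, 4, 5, 6

Solution: C_2=2; C_3=5; C_4=14; C_5=42; C_6=132; C_7=429. So valid n = 3, 4, 5, 6.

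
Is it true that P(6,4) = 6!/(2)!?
True

Working:
Permutation formula P(n,k) = n!/(n-k)!: 6!/2! = 720/2 = 360 = P(6,4). The statement holds.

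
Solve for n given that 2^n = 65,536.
16
65,536 = 1,024 × 64 = 2^10 × 2^6 = 2^16, so n = 16.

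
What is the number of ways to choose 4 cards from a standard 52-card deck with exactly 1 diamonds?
13 diamonds and 39 non-diamonds: C(13,1) × C(39,3) = 13 × 9139 = 118,807.

Answer: 118,807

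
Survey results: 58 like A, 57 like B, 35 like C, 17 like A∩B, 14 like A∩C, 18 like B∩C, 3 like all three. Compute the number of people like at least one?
|A∪B∪C| = 58+57+35-17-14-18+3 = 104.

Answer: 104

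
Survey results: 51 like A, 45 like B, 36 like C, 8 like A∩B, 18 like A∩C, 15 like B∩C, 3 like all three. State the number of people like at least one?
|A∪B∪C| = 51+45+36-8-18-15+3 = 94.
Final answer: 94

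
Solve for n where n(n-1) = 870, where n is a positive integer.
30

Solution: n² − n − 870 = 0, so n = (1 ± √(1 + 4·870))/2 = (1 ± √3,481)/2 = (1 ± 59)/2, i.e. n = 30 or n = -29. Taking the positive root, n = 30 (check: 30×29 = 870).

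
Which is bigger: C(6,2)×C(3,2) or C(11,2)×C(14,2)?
C(11,2)×C(14,2)

C(6,2)×C(3,2)=45, C(11,2)×C(14,2)=5,005.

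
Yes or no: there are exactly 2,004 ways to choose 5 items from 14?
C(14,5) = 2,002 ≠ 2004.
Final answer: No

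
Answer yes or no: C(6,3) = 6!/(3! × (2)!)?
No

Working:
The correct denominator is 3!×3!, giving C(6,3) = 20; the stated RHS is 6!/(3!×2!) = 60 ≠ 20, so the statement does not hold.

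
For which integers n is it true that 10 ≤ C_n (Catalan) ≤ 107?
4, 5

Explanation: C_3=5; C_4=14; C_5=42; C_6=132. So valid n = 4, 5.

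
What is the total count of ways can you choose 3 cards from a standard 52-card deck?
22,100

Explanation: C(52,3) = 22,100.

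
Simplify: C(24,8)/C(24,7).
17/8
C(n,k+1)/C(n,k) = (n−k)/(k+1). Here (24−7)/(7+1) = 17/8 = 17/8.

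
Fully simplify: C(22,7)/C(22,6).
16/7
C(n,k+1)/C(n,k) = (n−k)/(k+1). Here (22−6)/(6+1) = 16/7 = 16/7.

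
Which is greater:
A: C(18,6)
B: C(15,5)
A
A=C(18,6)=18,564, B=C(15,5)=3,003.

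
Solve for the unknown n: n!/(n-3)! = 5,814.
19

Solution: n!/(n-3)! = n×(n-1)×(n-2), a product of 3 consecutive integers ≈ (n−1)^3. 5,814^(1/3) + 1 ≈ 19.0; check n = 19: 19×18×17 = 5,814 ✓. So n = 19.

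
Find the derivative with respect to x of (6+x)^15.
15(6+x)^14

Using the power rule: d/dx (6+x)^15 = 15(6+x)^{14}.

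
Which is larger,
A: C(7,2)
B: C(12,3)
B

Working:
A=C(7,2)=21, B=C(12,3)=220.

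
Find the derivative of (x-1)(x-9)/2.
(2x - 10)/2

Explanation: d/dx[(x-1)(x-9)] = (x-9) + (x-1) = 2x - 10. Dividing by 2 gives (2x - 10)/2.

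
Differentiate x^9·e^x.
(9x^8 + x^9)e^x

Explanation: Product rule: d/dx[x^9]·e^x + x^9·d/dx[e^x] = 9x^{8}e^x + x^9e^x.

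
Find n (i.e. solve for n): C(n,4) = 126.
C(n,4) = n(n−1)(n−2)(n−3)/4! is increasing in n, and n(n−1)(n−2)(n−3) = 4!·126 = 3,024 ≈ (n−1.5)^4 gives n ≈ 8.9. Check: C(7,4) = 35, C(8,4) = 70, C(9,4) = 126 ✓. So n = 9.

Answer: 9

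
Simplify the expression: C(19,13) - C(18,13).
18,564

Working:
C(19,13) - C(18,13) = C(18,12) = 18,564.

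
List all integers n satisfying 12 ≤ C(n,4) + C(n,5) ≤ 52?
6

C(5,4)+C(5,5)=6; C(6,4)+C(6,5)=21; C(7,4)+C(7,5)=56. So valid n = 6.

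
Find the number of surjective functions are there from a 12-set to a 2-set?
4,094

Solution: Onto functions = 2! × S(12,2)
First compute S(12,2) via recurrence:
Using the Stirling recurrence: S(n,k) = k·S(n-1,k) + S(n-1,k-1)
S(12,2) = 2·S(11,2) + S(11,1)
         = 2·1023 + 1
         = 2046 + 1
         = 2,047
Then: 2 × 2047 = 4,094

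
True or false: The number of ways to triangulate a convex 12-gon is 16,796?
True
Triangulations of a convex 12-gon are counted by the Catalan number C_10: C_10 = C(20,10)/(10+1) = 184,756/11 = 16,796.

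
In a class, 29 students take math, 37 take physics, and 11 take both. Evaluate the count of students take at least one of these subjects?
|A∪B| = |A|+|B|-|A∩B| = 29+37-11 = 55.

Answer: 55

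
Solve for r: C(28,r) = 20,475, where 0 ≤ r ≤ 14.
4

Working:
C(28,r) is increasing for 0 ≤ r ≤ 14. Stepping up (C(28,r+1) = C(28,r)·(28−r)/(r+1)): C(28,1) = 28, C(28,2) = 378, C(28,3) = 3,276, C(28,4) = 20,475 ✓. So r = 4.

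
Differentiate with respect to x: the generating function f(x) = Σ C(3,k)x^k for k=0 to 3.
Σ k·C(3,k)x^(k-1) for k=1 to 3

Term-by-term differentiation gives Σ k·C(3,k)x^{k-1} for k=1 to 3.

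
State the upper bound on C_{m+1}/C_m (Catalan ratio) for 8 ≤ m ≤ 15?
C_{m+1}/C_m = 2(2m+1)/(m+2), which increases with m. Maximum at m = 15: 2·31/17 = 62/17.
Final answer: 62/17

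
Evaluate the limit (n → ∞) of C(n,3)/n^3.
C(n,3) ≈ n^3/3! for large n. Limit = 1/3! = 1/6.
Final answer: 1/6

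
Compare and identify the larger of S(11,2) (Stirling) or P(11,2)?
S(11,2)

Solution: S(11,2) = 2·S(10,2) + S(10,1) = 2·511 + 1 = 1,023; P(11,2) = 110.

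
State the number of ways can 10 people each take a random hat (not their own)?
1,334,961

Solution: Using D(n) = (n-1)[D(n-1) + D(n-2)]:
D(10) = (10-1) × [D(9) + D(8)]
      = 9 × [133496 + 14833]
      = 9 × 148329
      = 1,334,961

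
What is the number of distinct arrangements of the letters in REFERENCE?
7,560
Word has 9 letters (R=2, E=4, F=1, N=1, C=1). Arrangements: 9!/Π(k!) = 7,560.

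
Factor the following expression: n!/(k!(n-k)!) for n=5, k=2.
C(5,2) = 10

Working:
This is the binomial coefficient C(5,2) = 10.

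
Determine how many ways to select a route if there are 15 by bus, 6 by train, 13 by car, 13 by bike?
47

Explanation: By the addition principle: 15 + 6 + 13 + 13 = 47.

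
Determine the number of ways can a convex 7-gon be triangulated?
42

Solution: Using the Catalan number formula: C_n = C(2n, n) / (n+1)
C_5 = C(10, 5) / (5+1)
     = 252 / 6
     = 42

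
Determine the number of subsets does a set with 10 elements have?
1,024

Explanation: Each element can be included or excluded: 2^10 = 1,024.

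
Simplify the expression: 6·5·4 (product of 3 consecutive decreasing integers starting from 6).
120
This is P(6,3) = 6!/(3)! = 120.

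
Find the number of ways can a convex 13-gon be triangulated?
58,786

Using the Catalan number formula: C_n = C(2n, n) / (n+1)
C_11 = C(22, 11) / (11+1)
     = 705432 / 12
     = 58,786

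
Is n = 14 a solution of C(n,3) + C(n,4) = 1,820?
No

Reasoning: C(14,3) + C(14,4) = 364 + 1,001 = 1,365, which does not equal 1,820.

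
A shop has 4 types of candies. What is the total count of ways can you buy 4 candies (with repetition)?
35

Reasoning: Stars and bars: C(4+4-1, 4) = C(7, 4) = 35.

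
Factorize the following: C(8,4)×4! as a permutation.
P(8,4)

Reasoning: C(8,4)×4! = [8!/(4!(4)!)]×4! = 8!/(4)! = P(8,4) = 1,680.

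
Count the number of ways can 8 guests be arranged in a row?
Arrangements of 8 distinct objects: 8! = 40,320.
Final answer: 40,320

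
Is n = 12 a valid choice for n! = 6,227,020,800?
No

Explanation: 12! = 12·11! = 12·39,916,800 = 479,001,600, which does not equal 6,227,020,800.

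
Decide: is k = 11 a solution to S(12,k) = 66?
Yes

Working:
S(12,11) = 11·S(11,11) + S(11,10) = 11·1 + 55 = 66, which equals 66.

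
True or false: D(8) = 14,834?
False

Reasoning: Derangements of 8 elements: D(8) = (8-1)·[D(7) + D(6)] = 7·[1,854 + 265] = 14,833.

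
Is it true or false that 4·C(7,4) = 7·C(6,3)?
True

Reasoning: Absorption identity k·C(n,k) = n·C(n-1,k-1). LHS = 4·35 = 140; RHS = 7·20 = 140.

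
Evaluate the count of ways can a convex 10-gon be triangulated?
1,430

Explanation: Using the Catalan number formula: C_n = C(2n, n) / (n+1)
C_8 = C(16, 8) / (8+1)
     = 12870 / 9
     = 1,430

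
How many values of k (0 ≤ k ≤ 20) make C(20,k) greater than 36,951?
9

Explanation: Row 20 is unimodal and symmetric about k=20/2. C(20,5)=15,504 ≤ 36,951; C(20,6)=38,760 > 36,951; by symmetry C(20,k) > 36,951 for k = 6..14. That's 14 - 6 + 1 = 9 values.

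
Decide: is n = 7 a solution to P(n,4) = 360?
P(7,4) = 7·6·5·4 = 840, which does not equal 360.
Final answer: No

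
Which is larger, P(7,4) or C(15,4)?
C(15,4)

Solution: P(7,4)=840, C(15,4)=1,365.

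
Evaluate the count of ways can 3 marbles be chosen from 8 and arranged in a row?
336

Solution: P(8,3) = 8!/(8-3)! = 336.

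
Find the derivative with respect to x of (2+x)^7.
7(2+x)^6

Working:
Using the power rule: d/dx (2+x)^7 = 7(2+x)^{6}.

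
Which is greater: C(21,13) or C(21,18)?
C(21,13)
C(21,13)=203,490, C(21,18)=1,330.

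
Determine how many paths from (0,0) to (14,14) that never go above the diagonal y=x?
2,674,440

Reasoning: Counted by the Catalan number C_14: C_14 = C(28,14)/(14+1) = 40,116,600/15 = 2,674,440.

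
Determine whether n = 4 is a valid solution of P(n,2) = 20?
P(4,2) = 4·3 = 12, which does not equal 20.

Answer: No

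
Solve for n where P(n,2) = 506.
23

Explanation: P(n,2) = n(n−1) is increasing in n; n(n−1) ≈ (n−0.5)^2 = 506 gives n ≈ 23.0. Check: P(21,2) = 420, P(22,2) = 462, P(23,2) = 506 ✓. So n = 23.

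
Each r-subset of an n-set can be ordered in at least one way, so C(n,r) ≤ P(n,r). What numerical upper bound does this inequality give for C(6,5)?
720

Solution: P(6,5) = 6·5·4·3·2 = 720, so C(6,5) ≤ 720. (The bound is loose by a factor of 5! = 120: C(6,5) = 720/120 = 6.)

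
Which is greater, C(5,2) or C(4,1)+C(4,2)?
Equal

By Pascal's identity: C(5,2) = C(4,1)+C(4,2) = 10. Equal.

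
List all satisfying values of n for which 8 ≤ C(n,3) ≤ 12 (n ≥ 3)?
5

Explanation: C(4,3)=4; C(5,3)=10; C(6,3)=20. So valid n = 5.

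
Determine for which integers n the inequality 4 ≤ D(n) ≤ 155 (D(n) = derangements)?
Using D(n) = (n−1)[D(n−1) + D(n−2)] with D(1)=0, D(2)=1: D(3)=2; D(4)=9; D(5)=44; D(6)=265. So valid n = 4, 5.
Final answer: 4, 5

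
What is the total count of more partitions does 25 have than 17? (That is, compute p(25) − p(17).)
1,661

Working:
Pentagonal recurrence p(n) = p(n−1) + p(n−2) − p(n−5) − p(n−7) + …: p(25) = p(24) + p(23) − p(20) − p(18) + p(13) + p(10) − p(3) = 1,575 + 1,255 − 627 − 385 + 101 + 42 − 3 = 1,958.
p(17) = p(16) + p(15) − p(12) − p(10) + p(5) + p(2) = 231 + 176 − 77 − 42 + 7 + 2 = 297.
Difference = 1,958 − 297 = 1,661.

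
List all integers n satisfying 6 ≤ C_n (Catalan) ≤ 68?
4, 5

Solution: C_3=5; C_4=14; C_5=42; C_6=132. So valid n = 4, 5.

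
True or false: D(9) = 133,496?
True

Reasoning: Derangements of 9 elements: D(9) = (9-1)·[D(8) + D(7)] = 8·[14,833 + 1,854] = 133,496.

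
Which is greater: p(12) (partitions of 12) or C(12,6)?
C(12,6)

Reasoning: Pentagonal recurrence p(n) = p(n−1) + p(n−2) − p(n−5) − p(n−7) + …: p(12) = p(11) + p(10) − p(7) − p(5) + p(0) = 56 + 42 − 15 − 7 + 1 = 77; C(12,6) = 924.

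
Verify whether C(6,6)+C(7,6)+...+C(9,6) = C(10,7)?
True

Hockey stick identity gives Σ = C(10,7) = 120; RHS C(10,7) = 120.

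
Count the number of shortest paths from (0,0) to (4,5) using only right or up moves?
126

Explanation: Choose 4 rights from 9 moves: C(9,4) = 126.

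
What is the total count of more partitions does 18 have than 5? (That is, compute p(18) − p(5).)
378

Explanation: Pentagonal recurrence p(n) = p(n−1) + p(n−2) − p(n−5) − p(n−7) + …: p(18) = p(17) + p(16) − p(13) − p(11) + p(6) + p(3) = 297 + 231 − 101 − 56 + 11 + 3 = 385.
p(5) = p(4) + p(3) − p(0) = 5 + 3 − 1 = 7.
Difference = 385 − 7 = 378.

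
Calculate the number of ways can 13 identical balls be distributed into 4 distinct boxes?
560

Solution: C(13+4-1, 4-1) = C(16, 3) = 560.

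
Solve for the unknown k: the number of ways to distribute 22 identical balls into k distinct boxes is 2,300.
Stars and bars: the count is C(22+k−1, k−1), increasing in k. k=2: C(23,1) = 23, k=3: C(24,2) = 276, k=4: C(25,3) = 2,300 ✓. So k = 4.
Final answer: 4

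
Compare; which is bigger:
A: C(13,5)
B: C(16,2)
A=C(13,5)=1,287, B=C(16,2)=120.

Answer: A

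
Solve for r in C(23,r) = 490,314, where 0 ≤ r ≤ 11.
8

Working:
C(23,r) is increasing for 0 ≤ r ≤ 11. Stepping up (C(23,r+1) = C(23,r)·(23−r)/(r+1)): C(23,1) = 23, C(23,2) = 253, C(23,3) = 1,771, C(23,4) = 8,855, C(23,5) = 33,649, C(23,6) = 100,947, C(23,7) = 245,157, C(23,8) = 490,314 ✓. So r = 8.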